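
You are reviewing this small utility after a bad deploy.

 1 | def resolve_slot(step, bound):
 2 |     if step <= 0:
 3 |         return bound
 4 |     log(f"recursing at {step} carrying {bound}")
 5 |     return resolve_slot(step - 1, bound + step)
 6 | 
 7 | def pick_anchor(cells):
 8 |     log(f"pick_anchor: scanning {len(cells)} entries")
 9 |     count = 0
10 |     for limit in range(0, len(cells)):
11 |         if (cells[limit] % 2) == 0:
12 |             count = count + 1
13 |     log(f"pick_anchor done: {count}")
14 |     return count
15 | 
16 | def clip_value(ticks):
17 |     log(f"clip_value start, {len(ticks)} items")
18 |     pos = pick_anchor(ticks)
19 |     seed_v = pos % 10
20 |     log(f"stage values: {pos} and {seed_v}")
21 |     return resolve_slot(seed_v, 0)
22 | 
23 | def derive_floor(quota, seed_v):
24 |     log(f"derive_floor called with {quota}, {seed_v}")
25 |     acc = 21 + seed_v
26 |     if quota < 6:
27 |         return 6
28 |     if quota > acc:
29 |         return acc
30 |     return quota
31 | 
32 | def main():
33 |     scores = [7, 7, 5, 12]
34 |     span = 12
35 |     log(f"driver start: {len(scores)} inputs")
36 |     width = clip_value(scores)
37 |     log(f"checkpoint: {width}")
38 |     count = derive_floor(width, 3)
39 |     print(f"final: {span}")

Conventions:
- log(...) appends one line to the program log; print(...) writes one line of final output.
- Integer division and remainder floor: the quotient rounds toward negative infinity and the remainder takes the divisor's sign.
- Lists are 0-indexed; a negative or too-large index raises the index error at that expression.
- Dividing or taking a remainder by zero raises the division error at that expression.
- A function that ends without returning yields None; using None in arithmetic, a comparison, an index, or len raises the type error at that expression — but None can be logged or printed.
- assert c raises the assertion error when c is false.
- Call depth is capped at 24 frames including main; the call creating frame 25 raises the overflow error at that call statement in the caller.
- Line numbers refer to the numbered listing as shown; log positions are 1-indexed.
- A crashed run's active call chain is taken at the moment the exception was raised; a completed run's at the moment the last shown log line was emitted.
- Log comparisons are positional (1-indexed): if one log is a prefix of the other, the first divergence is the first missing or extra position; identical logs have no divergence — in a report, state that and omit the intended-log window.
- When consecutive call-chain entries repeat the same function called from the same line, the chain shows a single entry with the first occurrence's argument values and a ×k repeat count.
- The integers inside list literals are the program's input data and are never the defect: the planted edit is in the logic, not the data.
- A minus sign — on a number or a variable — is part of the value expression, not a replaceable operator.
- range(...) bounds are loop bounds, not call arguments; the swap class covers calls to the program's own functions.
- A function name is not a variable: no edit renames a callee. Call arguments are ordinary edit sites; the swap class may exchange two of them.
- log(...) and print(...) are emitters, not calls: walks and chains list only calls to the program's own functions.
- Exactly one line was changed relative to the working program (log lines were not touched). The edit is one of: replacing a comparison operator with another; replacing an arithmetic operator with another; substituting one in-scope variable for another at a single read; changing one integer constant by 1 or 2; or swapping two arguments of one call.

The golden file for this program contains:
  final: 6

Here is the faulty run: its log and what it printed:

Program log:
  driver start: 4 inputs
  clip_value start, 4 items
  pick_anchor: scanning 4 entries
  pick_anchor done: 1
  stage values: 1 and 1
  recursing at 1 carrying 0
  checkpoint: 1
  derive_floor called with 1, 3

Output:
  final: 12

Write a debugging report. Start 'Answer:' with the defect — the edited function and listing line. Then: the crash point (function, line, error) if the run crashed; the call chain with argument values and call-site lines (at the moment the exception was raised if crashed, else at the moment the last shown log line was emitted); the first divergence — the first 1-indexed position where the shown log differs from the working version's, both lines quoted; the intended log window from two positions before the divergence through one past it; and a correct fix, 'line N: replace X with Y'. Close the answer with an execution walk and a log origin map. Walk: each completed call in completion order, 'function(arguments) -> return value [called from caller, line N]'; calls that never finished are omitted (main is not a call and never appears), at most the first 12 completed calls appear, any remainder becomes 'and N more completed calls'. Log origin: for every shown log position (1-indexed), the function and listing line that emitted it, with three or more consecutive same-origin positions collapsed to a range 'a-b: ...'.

Answer: the defect is in main at line 39.
Key observation: Log streams are identical — the defect surfaces only in the printed output.
Call chain: main -> derive_floor(1, 3) (called at line 38).
First divergence: none — the logs agree in full.
Execution walk:
  pick_anchor([7, 7, 5, 12]) -> 1  [called from clip_value, line 18]
  resolve_slot(0, 1) -> 1  [called from resolve_slot, line 5]
  resolve_slot(1, 0) -> 1  [called from clip_value, line 21]
  clip_value([7, 7, 5, 12]) -> 1  [called from main, line 36]
  derive_floor(1, 3) -> 6  [called from main, line 38]
Log line origins:
  1 — main, line 35
  2 — clip_value, line 17
  3 — pick_anchor, line 8
  4 — pick_anchor, line 13
  5 — clip_value, line 20
  6 — resolve_slot, line 4
  7 — main, line 37
  8 — derive_floor, line 24
A correct fix: line 39: replace `span` with `count`.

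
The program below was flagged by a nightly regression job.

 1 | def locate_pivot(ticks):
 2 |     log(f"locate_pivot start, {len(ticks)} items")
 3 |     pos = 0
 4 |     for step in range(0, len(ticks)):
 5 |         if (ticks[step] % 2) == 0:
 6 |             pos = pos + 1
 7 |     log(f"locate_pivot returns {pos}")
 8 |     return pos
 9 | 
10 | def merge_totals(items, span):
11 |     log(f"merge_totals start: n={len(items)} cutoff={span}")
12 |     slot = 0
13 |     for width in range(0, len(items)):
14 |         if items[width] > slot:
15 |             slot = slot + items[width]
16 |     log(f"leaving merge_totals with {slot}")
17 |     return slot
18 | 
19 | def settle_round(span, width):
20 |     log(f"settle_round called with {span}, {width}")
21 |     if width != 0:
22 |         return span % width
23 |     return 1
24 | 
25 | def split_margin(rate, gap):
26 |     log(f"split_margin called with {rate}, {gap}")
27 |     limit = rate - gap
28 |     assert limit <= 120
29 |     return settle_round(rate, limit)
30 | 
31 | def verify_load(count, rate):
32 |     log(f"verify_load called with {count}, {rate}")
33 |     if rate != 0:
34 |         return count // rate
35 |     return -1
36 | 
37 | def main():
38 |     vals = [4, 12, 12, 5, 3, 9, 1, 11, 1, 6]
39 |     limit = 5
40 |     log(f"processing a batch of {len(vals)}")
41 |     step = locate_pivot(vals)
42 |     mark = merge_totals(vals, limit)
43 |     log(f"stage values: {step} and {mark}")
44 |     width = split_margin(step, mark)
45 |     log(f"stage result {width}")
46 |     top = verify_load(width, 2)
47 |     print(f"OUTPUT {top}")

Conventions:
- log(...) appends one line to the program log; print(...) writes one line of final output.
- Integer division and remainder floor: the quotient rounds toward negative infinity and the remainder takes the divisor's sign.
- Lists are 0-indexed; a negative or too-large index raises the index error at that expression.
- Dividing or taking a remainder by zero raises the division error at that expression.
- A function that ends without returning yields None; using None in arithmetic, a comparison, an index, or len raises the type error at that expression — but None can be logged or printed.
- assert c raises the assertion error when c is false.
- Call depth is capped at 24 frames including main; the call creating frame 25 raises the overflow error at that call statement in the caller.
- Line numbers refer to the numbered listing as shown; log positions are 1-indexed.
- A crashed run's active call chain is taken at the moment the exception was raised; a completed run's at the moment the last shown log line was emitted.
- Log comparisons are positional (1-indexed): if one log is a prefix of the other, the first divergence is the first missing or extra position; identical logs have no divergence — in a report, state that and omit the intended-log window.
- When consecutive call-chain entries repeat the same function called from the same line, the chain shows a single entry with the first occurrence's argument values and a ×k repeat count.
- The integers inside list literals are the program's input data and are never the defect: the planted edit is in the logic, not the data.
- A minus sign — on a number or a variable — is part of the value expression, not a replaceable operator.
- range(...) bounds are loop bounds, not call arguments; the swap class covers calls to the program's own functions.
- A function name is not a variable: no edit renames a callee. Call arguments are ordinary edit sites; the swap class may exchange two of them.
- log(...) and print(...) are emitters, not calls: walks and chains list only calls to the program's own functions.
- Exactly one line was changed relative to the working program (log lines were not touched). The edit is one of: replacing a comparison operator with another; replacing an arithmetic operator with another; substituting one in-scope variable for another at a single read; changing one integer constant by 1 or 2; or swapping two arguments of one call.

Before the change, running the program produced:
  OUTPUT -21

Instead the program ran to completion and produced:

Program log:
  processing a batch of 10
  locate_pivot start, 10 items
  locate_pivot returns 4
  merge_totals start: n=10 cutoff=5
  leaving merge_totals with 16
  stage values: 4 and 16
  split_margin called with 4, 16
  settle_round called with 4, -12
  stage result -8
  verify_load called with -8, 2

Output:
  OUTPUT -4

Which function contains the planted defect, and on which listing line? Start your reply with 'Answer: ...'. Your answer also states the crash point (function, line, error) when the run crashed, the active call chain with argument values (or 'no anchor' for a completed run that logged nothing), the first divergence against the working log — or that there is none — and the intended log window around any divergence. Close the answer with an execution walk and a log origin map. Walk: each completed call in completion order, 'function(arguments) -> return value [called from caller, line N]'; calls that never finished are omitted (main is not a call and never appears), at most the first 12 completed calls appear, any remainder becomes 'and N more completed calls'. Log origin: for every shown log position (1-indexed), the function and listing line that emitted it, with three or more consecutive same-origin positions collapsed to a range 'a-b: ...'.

Answer: the defect is in merge_totals at line 14.
Key observation: At log position 5 the runs split — shown 'leaving merge_totals with 16', but the working version logs 'leaving merge_totals with 50'.
Call chain: main -> verify_load(-8, 2) (called at line 46).
First divergence: position 5 — the shown line 'leaving merge_totals with 16' should read 'leaving merge_totals with 50'.
Intended log window:
  3: locate_pivot returns 4
  4: merge_totals start: n=10 cutoff=5
  5: leaving merge_totals with 50
  6: stage values: 4 and 50
Execution walk:
  locate_pivot([4, 12, 12, 5, 3, 9, 1, 11, 1, 6]) -> 4  [called from main, line 41]
  merge_totals([4, 12, 12, 5, 3, 9, 1, 11, 1, 6], 5) -> 16  [called from main, line 42]
  settle_round(4, -12) -> -8  [called from split_margin, line 29]
  split_margin(4, 16) -> -8  [called from main, line 44]
  verify_load(-8, 2) -> -4  [called from main, line 46]
Origin of each log line:
  1: logged in main at line 40
  2: logged in locate_pivot at line 2
  3: logged in locate_pivot at line 7
  4: logged in merge_totals at line 11
  5: logged in merge_totals at line 16
  6: logged in main at line 43
  7: logged in split_margin at line 26
  8: logged in settle_round at line 20
  9: logged in main at line 45
  10: logged in verify_load at line 32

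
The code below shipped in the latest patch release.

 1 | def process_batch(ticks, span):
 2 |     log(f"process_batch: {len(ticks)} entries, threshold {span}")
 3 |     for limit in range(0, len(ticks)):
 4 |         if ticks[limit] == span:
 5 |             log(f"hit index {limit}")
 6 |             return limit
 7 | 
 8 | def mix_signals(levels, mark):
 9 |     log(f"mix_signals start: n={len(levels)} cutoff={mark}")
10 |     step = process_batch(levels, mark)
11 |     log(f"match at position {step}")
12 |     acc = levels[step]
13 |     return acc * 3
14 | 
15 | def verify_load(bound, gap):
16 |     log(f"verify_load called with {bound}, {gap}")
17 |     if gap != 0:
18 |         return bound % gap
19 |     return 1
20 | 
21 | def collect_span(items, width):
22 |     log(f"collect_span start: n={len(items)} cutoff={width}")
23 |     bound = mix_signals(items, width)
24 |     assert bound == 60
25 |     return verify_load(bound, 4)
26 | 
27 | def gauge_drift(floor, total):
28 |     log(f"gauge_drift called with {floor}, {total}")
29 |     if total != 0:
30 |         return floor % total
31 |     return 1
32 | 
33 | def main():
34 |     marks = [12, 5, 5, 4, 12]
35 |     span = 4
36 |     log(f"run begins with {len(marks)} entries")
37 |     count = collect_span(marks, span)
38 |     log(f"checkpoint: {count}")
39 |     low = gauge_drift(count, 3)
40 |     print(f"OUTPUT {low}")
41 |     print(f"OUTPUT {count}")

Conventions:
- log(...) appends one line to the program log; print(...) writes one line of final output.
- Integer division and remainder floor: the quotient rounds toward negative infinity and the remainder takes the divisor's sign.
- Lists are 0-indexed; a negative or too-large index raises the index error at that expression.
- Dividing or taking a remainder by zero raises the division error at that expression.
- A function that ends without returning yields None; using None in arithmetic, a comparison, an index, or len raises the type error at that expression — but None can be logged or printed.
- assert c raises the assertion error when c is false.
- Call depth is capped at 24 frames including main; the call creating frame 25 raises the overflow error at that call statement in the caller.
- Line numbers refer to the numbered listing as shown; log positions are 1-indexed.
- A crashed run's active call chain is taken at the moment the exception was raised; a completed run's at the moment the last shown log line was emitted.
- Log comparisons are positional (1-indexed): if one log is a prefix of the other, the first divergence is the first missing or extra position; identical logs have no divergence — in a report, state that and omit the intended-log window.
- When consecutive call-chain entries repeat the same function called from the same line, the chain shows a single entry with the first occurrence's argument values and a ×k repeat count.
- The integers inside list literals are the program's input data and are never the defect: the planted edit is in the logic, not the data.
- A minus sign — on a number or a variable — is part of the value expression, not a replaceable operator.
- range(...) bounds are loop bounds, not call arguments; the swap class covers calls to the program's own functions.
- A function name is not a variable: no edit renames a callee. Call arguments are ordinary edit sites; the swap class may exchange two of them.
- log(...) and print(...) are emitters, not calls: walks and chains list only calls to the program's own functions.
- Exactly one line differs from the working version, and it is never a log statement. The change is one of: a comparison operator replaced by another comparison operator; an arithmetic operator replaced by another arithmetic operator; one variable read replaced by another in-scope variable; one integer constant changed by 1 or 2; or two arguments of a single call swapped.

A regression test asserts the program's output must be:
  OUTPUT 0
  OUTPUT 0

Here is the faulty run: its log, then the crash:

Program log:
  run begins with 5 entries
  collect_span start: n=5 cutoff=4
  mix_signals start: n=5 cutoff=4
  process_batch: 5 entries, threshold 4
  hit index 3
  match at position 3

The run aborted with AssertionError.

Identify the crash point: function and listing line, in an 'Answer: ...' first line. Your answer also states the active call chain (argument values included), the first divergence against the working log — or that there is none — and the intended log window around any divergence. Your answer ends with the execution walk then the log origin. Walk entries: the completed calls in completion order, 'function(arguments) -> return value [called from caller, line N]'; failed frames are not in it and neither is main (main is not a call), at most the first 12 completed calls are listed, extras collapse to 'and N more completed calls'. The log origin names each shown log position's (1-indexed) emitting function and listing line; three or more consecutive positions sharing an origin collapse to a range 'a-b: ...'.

Answer: the error was raised in collect_span, line 24.
The tell: After 6 matching log lines the faulty run goes silent, while the working version continues with 'verify_load called with 12, 4'.
Call chain: main -> collect_span([12, 5, 5, 4, 12], 4) (called at line 37).
First divergence: position 7 — after 6 matching lines the faulty run goes silent; intended next line 'verify_load called with 12, 4'.
Intended log window:
  5: hit index 3
  6: match at position 3
  7: verify_load called with 12, 4
  8: checkpoint: 0
Execution walk:
  process_batch([12, 5, 5, 4, 12], 4) -> 3  [called from mix_signals, line 10]
  mix_signals([12, 5, 5, 4, 12], 4) -> 12  [called from collect_span, line 23]
Log origin:
  1: emitted by main (line 36)
  2: emitted by collect_span (line 22)
  3: emitted by mix_signals (line 9)
  4: emitted by process_batch (line 2)
  5: emitted by process_batch (line 5)
  6: emitted by mix_signals (line 11)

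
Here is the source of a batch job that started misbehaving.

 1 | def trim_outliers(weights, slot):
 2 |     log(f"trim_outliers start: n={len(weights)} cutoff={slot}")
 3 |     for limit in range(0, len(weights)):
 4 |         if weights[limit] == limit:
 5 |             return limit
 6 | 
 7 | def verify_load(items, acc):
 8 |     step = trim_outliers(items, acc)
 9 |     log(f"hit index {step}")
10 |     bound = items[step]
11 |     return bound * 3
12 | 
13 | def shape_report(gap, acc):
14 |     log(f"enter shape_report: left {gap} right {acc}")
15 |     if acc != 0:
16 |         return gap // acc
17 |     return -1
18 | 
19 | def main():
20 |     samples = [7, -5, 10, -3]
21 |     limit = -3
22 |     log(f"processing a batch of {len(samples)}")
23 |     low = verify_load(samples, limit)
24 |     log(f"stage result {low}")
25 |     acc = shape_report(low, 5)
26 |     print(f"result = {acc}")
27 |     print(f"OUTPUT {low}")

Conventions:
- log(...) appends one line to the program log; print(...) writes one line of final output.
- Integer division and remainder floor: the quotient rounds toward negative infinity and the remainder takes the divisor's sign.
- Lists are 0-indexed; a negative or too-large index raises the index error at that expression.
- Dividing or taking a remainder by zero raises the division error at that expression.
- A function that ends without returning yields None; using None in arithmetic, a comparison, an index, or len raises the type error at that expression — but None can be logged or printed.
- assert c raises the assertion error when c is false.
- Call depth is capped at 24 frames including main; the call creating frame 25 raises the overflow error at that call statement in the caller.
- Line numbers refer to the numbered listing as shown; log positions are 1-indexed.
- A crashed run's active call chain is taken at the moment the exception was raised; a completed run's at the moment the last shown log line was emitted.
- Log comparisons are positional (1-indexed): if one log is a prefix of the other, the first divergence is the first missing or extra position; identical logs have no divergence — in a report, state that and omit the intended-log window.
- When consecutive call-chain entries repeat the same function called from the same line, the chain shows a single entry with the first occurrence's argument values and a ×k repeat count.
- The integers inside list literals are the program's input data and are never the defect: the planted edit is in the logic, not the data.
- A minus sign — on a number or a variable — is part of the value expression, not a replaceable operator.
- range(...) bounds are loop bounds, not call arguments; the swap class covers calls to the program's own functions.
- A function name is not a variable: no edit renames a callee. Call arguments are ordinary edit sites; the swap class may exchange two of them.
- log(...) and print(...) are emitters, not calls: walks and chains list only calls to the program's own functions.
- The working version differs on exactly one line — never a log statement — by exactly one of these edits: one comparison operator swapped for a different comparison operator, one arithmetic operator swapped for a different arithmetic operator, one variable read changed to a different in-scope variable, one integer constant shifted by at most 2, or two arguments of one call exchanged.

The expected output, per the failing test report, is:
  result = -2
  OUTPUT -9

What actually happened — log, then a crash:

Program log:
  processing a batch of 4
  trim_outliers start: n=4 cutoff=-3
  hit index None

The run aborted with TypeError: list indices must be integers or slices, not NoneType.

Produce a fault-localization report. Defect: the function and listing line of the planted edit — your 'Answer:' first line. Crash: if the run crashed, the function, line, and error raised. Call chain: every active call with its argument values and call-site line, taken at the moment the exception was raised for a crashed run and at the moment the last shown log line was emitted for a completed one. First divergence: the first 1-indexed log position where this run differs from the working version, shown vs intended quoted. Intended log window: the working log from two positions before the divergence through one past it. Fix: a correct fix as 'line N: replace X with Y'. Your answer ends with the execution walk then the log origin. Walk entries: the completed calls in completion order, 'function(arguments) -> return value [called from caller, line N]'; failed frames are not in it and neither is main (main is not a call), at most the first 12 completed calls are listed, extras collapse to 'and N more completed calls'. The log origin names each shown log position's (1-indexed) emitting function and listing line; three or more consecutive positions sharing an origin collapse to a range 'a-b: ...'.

Answer: the defect is in trim_outliers at line 4.
The tell: The earliest visible damage is log position 3 — 'hit index None' rather than the intended 'hit index 3'.
Crash: verify_load, line 10, TypeError.
Call chain: main -> verify_load([7, -5, 10, -3], -3) (called at line 23).
First divergence: at position 3 the run shows 'hit index None' where the working version logs 'hit index 3'.
Intended log window:
  1: processing a batch of 4
  2: trim_outliers start: n=4 cutoff=-3
  3: hit index 3
  4: stage result -9
Execution walk:
  trim_outliers([7, -5, 10, -3], -3) -> None  [called from verify_load, line 8]
Log origins:
  1: from main, line 22
  2: from trim_outliers, line 2
  3: from verify_load, line 9
A correct fix: line 4: replace `weights[limit] == limit` with `weights[limit] == slot`.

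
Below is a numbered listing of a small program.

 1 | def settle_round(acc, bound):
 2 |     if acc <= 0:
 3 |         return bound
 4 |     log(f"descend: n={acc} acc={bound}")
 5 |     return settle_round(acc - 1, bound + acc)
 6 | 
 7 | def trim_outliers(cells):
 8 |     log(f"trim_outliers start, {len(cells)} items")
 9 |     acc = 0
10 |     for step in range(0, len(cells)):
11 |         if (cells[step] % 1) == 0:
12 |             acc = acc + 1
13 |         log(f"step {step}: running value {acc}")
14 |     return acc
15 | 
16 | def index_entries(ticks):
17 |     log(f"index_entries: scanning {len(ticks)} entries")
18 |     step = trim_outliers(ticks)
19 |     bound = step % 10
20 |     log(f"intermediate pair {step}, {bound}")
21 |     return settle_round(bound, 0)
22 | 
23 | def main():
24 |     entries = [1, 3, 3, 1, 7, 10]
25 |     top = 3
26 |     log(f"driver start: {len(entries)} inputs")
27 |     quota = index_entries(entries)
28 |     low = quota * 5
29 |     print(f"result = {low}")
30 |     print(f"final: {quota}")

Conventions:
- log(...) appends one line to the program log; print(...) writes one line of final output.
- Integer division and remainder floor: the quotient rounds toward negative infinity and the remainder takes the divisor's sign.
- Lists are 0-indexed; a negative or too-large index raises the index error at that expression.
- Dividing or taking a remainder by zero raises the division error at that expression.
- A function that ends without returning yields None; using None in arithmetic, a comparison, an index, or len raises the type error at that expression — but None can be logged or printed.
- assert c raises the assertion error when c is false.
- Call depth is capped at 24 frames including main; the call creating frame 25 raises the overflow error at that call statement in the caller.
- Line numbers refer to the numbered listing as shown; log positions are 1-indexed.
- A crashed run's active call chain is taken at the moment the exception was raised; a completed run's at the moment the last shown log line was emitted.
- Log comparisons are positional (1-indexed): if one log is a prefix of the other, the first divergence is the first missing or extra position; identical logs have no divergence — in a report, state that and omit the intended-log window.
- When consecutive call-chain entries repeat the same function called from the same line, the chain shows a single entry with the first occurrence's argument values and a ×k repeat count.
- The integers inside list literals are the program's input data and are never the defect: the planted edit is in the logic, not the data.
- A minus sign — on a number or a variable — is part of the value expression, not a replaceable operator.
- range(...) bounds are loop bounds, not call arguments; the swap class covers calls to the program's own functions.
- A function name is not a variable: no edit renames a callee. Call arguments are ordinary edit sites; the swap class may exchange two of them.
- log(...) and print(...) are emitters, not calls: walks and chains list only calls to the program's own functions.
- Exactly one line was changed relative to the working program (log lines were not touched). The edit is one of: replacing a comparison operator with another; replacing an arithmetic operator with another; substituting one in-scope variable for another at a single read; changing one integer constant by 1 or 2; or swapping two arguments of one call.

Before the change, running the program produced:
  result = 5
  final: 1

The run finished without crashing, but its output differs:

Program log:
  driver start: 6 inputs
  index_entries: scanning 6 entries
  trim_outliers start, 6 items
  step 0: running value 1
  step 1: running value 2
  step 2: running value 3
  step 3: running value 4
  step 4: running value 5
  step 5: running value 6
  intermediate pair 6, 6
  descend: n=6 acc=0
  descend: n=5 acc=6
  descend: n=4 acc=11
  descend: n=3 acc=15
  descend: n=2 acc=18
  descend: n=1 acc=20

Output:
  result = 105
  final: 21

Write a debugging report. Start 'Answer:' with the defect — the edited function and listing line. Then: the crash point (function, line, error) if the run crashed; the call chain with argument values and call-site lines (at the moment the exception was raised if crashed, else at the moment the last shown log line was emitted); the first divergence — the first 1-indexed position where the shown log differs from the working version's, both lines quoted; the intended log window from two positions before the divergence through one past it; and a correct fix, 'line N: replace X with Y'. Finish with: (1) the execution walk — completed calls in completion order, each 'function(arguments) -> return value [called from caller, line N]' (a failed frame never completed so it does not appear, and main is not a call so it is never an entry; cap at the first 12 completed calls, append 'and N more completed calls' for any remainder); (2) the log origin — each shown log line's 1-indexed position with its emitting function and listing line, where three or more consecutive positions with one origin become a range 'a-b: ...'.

Answer: the defect is in trim_outliers at line 11.
Core observation: The earliest visible damage is log position 4 — 'step 0: running value 1' rather than the intended 'step 0: running value 0'.
Call chain: main -> index_entries([1, 3, 3, 1, 7, 10]) (called at line 27) -> settle_round(6, 0) (called at line 21) -> settle_round(5, 6) (called at line 5) ×5.
First divergence: at position 4 the run shows 'step 0: running value 1' where the working version logs 'step 0: running value 0'.
Intended log window:
  2: index_entries: scanning 6 entries
  3: trim_outliers start, 6 items
  4: step 0: running value 0
  5: step 1: running value 0
Execution walk:
  trim_outliers([1, 3, 3, 1, 7, 10]) -> 6  [called from index_entries, line 18]
  settle_round(0, 21) -> 21  [called from settle_round, line 5]
  settle_round(1, 20) -> 21  [called from settle_round, line 5]
  settle_round(2, 18) -> 21  [called from settle_round, line 5]
  settle_round(3, 15) -> 21  [called from settle_round, line 5]
  settle_round(4, 11) -> 21  [called from settle_round, line 5]
  settle_round(5, 6) -> 21  [called from settle_round, line 5]
  settle_round(6, 0) -> 21  [called from index_entries, line 21]
  index_entries([1, 3, 3, 1, 7, 10]) -> 21  [called from main, line 27]
Log line origins:
  1: from main, line 26
  2: from index_entries, line 17
  3: from trim_outliers, line 8
  4-9: from trim_outliers, line 13
  10: from index_entries, line 20
  11-16: from settle_round, line 4
A correct fix: line 11: replace `1` with `2`.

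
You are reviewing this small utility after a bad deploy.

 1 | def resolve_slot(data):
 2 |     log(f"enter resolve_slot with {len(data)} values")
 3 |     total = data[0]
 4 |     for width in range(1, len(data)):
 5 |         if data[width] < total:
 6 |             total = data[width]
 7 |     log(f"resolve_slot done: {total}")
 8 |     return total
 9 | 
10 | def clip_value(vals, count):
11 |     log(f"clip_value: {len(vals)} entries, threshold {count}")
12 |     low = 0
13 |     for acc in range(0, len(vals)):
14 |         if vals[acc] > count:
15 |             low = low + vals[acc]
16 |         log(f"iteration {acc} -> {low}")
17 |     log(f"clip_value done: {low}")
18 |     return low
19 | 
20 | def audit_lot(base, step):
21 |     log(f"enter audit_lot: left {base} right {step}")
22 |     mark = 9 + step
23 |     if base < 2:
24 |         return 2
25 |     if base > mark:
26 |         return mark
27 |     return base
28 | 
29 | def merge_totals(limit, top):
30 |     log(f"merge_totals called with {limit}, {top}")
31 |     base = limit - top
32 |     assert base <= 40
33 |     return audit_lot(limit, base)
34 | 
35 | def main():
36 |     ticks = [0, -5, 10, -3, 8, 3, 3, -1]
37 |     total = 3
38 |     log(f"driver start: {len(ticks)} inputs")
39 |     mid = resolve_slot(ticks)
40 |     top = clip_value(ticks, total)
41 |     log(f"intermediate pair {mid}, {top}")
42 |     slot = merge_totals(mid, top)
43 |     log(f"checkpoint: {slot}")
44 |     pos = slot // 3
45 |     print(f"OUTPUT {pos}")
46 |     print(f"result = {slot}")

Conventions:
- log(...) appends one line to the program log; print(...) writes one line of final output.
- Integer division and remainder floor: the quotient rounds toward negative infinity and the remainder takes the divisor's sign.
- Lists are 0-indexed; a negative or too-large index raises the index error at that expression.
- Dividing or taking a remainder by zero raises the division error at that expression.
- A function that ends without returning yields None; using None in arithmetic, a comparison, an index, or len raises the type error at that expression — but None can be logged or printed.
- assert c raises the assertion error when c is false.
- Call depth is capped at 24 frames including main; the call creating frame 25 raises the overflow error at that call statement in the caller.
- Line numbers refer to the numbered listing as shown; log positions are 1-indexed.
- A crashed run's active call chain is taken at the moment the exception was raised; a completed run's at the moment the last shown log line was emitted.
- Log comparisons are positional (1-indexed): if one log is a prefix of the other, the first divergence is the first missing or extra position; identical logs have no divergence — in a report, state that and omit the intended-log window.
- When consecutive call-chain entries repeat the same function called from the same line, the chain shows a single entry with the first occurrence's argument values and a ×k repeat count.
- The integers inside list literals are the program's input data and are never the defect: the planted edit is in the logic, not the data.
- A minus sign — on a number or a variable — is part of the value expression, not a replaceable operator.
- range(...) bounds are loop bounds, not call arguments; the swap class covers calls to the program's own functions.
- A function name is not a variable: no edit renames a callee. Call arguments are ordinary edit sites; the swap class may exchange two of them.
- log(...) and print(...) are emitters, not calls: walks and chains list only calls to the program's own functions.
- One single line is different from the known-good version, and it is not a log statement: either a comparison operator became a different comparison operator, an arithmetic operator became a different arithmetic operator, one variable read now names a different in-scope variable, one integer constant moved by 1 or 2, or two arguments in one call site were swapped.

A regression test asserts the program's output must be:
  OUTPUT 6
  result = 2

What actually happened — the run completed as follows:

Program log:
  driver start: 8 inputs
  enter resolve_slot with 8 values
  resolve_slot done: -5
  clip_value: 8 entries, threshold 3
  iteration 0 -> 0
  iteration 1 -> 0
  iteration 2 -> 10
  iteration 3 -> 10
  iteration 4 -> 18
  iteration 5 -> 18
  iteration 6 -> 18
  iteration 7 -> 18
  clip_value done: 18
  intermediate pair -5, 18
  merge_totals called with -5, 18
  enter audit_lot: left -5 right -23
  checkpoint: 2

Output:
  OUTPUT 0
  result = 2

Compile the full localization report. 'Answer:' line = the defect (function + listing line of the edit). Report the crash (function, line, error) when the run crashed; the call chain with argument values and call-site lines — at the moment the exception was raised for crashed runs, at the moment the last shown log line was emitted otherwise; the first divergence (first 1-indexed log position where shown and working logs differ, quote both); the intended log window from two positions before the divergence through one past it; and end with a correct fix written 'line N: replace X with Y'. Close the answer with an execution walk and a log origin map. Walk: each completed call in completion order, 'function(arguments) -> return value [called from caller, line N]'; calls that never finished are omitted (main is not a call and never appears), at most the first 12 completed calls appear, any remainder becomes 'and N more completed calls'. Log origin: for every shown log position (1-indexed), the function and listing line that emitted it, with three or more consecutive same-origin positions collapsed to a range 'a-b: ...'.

Answer: the defect is in main at line 44.
Key observation: The logs agree in full; only the final output differs.
Call chain: main.
First divergence: none; the two logs match at every position.
Execution walk:
  resolve_slot([0, -5, 10, -3, 8, 3, 3, -1]) -> -5  [called from main, line 39]
  clip_value([0, -5, 10, -3, 8, 3, 3, -1], 3) -> 18  [called from main, line 40]
  audit_lot(-5, -23) -> 2  [called from merge_totals, line 33]
  merge_totals(-5, 18) -> 2  [called from main, line 42]
Log origins:
  1: emitted by main (line 38)
  2: emitted by resolve_slot (line 2)
  3: emitted by resolve_slot (line 7)
  4: emitted by clip_value (line 11)
  5-12: emitted by clip_value (line 16)
  13: emitted by clip_value (line 17)
  14: emitted by main (line 41)
  15: emitted by merge_totals (line 30)
  16: emitted by audit_lot (line 21)
  17: emitted by main (line 43)
A correct fix: line 44: replace `//` with `*`.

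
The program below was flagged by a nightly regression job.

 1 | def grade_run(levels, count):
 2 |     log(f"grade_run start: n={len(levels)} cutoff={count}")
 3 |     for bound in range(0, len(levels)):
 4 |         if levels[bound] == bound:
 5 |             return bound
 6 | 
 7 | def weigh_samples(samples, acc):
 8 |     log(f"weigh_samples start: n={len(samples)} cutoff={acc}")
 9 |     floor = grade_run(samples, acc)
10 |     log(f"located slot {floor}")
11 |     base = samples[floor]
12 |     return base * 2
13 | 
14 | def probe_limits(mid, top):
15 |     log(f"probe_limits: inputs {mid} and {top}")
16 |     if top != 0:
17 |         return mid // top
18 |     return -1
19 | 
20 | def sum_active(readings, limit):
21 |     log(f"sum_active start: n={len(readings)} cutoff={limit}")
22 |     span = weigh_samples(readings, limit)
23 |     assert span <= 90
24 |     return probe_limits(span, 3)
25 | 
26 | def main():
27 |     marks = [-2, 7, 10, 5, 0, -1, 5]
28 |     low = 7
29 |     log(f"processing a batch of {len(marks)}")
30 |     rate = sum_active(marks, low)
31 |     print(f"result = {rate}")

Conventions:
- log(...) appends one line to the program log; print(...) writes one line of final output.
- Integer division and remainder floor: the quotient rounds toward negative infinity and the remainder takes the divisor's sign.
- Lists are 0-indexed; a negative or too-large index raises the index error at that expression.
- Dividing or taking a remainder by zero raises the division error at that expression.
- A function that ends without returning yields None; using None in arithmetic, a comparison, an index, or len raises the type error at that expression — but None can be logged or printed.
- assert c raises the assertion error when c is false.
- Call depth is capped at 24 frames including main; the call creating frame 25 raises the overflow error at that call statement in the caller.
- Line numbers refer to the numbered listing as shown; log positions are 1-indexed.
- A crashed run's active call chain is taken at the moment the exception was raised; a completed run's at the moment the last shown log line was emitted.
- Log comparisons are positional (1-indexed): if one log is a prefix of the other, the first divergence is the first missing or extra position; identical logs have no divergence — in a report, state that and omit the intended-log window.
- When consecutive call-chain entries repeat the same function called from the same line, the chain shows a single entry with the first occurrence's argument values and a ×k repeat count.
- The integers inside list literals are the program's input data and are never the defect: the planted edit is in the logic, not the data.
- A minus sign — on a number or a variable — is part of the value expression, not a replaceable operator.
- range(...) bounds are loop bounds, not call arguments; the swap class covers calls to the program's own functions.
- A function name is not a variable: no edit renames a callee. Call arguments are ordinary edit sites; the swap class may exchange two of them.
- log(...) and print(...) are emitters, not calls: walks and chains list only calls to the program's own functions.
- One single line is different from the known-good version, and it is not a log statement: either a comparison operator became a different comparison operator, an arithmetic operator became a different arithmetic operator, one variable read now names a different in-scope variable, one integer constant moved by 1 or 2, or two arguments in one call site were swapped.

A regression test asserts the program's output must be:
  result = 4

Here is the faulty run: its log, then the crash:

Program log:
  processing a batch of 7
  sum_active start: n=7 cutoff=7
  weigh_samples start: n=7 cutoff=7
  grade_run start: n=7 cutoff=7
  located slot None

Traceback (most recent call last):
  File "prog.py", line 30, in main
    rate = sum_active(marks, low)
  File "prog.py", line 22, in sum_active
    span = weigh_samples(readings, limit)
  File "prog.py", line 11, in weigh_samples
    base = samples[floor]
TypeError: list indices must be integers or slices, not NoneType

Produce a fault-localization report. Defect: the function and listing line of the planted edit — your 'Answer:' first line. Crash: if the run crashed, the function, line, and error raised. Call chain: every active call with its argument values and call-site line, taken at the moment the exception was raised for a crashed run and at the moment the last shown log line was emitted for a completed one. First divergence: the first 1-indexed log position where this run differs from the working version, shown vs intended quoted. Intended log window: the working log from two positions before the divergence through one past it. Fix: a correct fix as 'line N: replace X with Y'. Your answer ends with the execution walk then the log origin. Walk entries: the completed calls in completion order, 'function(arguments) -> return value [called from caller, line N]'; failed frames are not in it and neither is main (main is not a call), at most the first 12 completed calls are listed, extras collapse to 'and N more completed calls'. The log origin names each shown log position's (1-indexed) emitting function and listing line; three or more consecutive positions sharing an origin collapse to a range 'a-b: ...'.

Answer: the defect is in grade_run at line 4.
The tell: The earliest visible damage is log position 5 — 'located slot None' rather than the intended 'located slot 1'.
Crash: weigh_samples, line 11, TypeError.
Call chain: main -> sum_active([-2, 7, 10, 5, 0, -1, 5], 7) (called at line 30) -> weigh_samples([-2, 7, 10, 5, 0, -1, 5], 7) (called at line 22).
First divergence: at position 5 the run shows 'located slot None' where the working version logs 'located slot 1'.
Intended log window:
  3: weigh_samples start: n=7 cutoff=7
  4: grade_run start: n=7 cutoff=7
  5: located slot 1
  6: probe_limits: inputs 14 and 3
Execution walk:
  grade_run([-2, 7, 10, 5, 0, -1, 5], 7) -> None  [called from weigh_samples, line 9]
Log line origins:
  1: logged in main at line 29
  2: logged in sum_active at line 21
  3: logged in weigh_samples at line 8
  4: logged in grade_run at line 2
  5: logged in weigh_samples at line 10
A correct fix: line 4: replace `levels[bound] == bound` with `levels[bound] == count`.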